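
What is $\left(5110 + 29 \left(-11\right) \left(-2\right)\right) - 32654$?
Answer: $-26906$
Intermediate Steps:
$\left(5110 + 29 \left(-11\right) \left(-2\right)\right) - 32654 = \left(5110 - -638\right) - 32654 = \left(5110 + 638\right) - 32654 = 5748 - 32654 = -26906$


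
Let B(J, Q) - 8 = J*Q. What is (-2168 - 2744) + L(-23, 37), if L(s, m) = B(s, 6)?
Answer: -5042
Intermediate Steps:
B(J, Q) = 8 + J*Q
L(s, m) = 8 + 6*s (L(s, m) = 8 + s*6 = 8 + 6*s)
(-2168 - 2744) + L(-23, 37) = (-2168 - 2744) + (8 + 6*(-23)) = -4912 + (8 - 138) = -4912 - 130 = -5042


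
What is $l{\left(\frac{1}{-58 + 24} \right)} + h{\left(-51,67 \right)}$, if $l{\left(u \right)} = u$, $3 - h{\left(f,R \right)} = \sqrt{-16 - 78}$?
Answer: $\frac{101}{34} - i \sqrt{94} \approx 2.9706 - 9.6954 i$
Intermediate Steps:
$h{\left(f,R \right)} = 3 - i \sqrt{94}$ ($h{\left(f,R \right)} = 3 - \sqrt{-16 - 78} = 3 - \sqrt{-94} = 3 - i \sqrt{94}$)
$l{\left(\frac{1}{-58 + 24} \right)} + h{\left(-51,67 \right)} = \frac{1}{-58 + 24} + \left(3 - i \sqrt{94}\right) = \frac{1}{-34} + \left(3 - i \sqrt{94}\right) = - \frac{1}{34} + \left(3 - i \sqrt{94}\right) = \frac{101}{34} - i \sqrt{94}$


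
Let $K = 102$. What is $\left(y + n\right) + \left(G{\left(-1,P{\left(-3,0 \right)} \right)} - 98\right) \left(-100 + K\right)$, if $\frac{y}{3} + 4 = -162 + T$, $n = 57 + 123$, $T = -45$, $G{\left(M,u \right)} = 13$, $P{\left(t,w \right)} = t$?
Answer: $-623$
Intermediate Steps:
$n = 180$
$y = -633$ ($y = -12 + 3 \left(-162 - 45\right) = -12 + 3 \left(-207\right) = -12 - 621 = -633$)
$\left(y + n\right) + \left(G{\left(-1,P{\left(-3,0 \right)} \right)} - 98\right) \left(-100 + K\right) = \left(-633 + 180\right) + \left(13 - 98\right) \left(-100 + 102\right) = -453 - 170 = -623$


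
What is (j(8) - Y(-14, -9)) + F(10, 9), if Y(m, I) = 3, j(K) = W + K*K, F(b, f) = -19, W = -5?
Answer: 37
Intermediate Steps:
j(K) = -5 + K² (j(K) = -5 + K*K = -5 + K²)
(j(8) - Y(-14, -9)) + F(10, 9) = ((-5 + 8²) - 1*3) - 19 = ((-5 + 64) - 3) - 19 = (59 - 3) - 19 = 56 - 19 = 37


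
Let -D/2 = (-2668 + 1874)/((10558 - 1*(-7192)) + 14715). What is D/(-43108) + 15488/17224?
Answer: 677357735739/753281531665 ≈ 0.89921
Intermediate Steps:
D = 1588/32465 (D = -2*(-2668 + 1874)/((10558 - 1*(-7192)) + 14715) = -(-1588)/((10558 + 7192) + 14715) = -(-1588)/(17750 + 14715) = -(-1588)/32465 = -2*(-794/32465) = 1588/32465 ≈ 0.048914)
D/(-43108) + 15488/17224 = (1588/32465)/(-43108) + 15488/17224 = (1588/32465)*(-1/43108) + 15488*(1/17224) = -397/349875305 + 1936/2153 = 677357735739/753281531665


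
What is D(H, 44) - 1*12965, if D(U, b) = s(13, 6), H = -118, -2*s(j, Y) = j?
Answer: -25943/2 ≈ -12972.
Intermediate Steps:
s(j, Y) = -j/2
D(U, b) = -13/2 (D(U, b) = -½*13 = -13/2)
D(H, 44) - 1*12965 = -13/2 - 1*12965 = -13/2 - 12965 = -25943/2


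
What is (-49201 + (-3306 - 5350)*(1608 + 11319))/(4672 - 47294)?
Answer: 111945313/42622 ≈ 2626.5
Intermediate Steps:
(-49201 + (-3306 - 5350)*(1608 + 11319))/(4672 - 47294) = (-49201 - 8656*12927)/(-42622) = (-49201 - 111896112)*(-1/42622) = -111945313*(-1/42622) = 111945313/42622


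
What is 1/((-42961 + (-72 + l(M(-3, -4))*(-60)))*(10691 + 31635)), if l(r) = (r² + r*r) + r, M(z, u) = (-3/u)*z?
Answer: -1/1841413793 ≈ -5.4306e-10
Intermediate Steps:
M(z, u) = -3*z/u
l(r) = r + 2*r² (l(r) = (r² + r²) + r = 2*r² + r = r + 2*r²)
1/((-42961 + (-72 + l(M(-3, -4))*(-60)))*(10691 + 31635)) = 1/((-42961 + (-72 + ((-3*(-3)/(-4))*(1 + 2*(-3*(-3)/(-4))))*(-60)))*(10691 + 31635)) = 1/((-42961 + (-72 + ((-3*(-3)*(-¼))*(1 + 2*(-3*(-3)*(-¼))))*(-60)))*42326) = 1/((-42961 + (-72 - 9*(1 + 2*(-9/4))/4*(-60)))*42326) = 1/((-42961 + (-72 - 9*(1 - 9/2)/4*(-60)))*42326) = 1/((-42961 + (-72 - 9/4*(-7/2)*(-60)))*42326) = 1/((-42961 + (-72 + (63/8)*(-60)))*42326) = 1/((-42961 + (-72 - 945/2))*42326) = 1/((-42961 - 1089/2)*42326) = 1/(-87011/2*42326) = 1/(-1841413793) = -1/1841413793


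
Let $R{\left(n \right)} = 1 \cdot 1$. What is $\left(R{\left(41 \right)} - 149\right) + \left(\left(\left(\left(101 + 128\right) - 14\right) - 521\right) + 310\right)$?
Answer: $-144$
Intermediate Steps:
$R{\left(n \right)} = 1$
$\left(R{\left(41 \right)} - 149\right) + \left(\left(\left(\left(101 + 128\right) - 14\right) - 521\right) + 310\right) = \left(1 - 149\right) + \left(\left(\left(\left(101 + 128\right) - 14\right) - 521\right) + 310\right) = -148 + \left(\left(\left(229 - 14\right) - 521\right) + 310\right) = -148 + \left(\left(215 - 521\right) + 310\right) = -148 + \left(-306 + 310\right) = -148 + 4 = -144$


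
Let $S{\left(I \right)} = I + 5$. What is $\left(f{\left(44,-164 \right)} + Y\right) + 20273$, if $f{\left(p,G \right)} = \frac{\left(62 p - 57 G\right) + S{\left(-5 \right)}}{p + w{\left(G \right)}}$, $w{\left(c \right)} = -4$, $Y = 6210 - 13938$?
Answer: $\frac{128469}{10} \approx 12847.0$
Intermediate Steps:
$Y = -7728$ ($Y = 6210 - 13938 = -7728$)
$S{\left(I \right)} = 5 + I$
$f{\left(p,G \right)} = \frac{- 57 G + 62 p}{-4 + p}$ ($f{\left(p,G \right)} = \frac{\left(62 p - 57 G\right) + \left(5 - 5\right)}{p - 4} = \frac{\left(- 57 G + 62 p\right) + 0}{-4 + p} = \frac{- 57 G + 62 p}{-4 + p}$)
$\left(f{\left(44,-164 \right)} + Y\right) + 20273 = \left(\frac{\left(-57\right) \left(-164\right) + 62 \cdot 44}{-4 + 44} - 7728\right) + 20273 = \left(\frac{9348 + 2728}{40} - 7728\right) + 20273 = \left(\frac{1}{40} \cdot 12076 - 7728\right) + 20273 = \left(\frac{3019}{10} - 7728\right) + 20273 = - \frac{74261}{10} + 20273 = \frac{128469}{10}$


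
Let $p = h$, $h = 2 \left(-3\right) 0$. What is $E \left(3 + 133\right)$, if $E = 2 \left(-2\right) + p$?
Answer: $-544$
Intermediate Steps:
$h = 0$ ($h = \left(-6\right) 0 = 0$)
$p = 0$
$E = -4$ ($E = 2 \left(-2\right) + 0 = -4 + 0 = -4$)
$E \left(3 + 133\right) = - 4 \left(3 + 133\right) = \left(-4\right) 136 = -544$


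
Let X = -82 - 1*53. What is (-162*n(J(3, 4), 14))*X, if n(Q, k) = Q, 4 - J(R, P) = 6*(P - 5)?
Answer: 218700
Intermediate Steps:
J(R, P) = 34 - 6*P (J(R, P) = 4 - 6*(P - 5) = 4 - 6*(-5 + P) = 4 - (-30 + 6*P) = 4 + (30 - 6*P) = 34 - 6*P)
X = -135 (X = -82 - 53 = -135)
(-162*n(J(3, 4), 14))*X = -162*(34 - 6*4)*(-135) = -162*(34 - 24)*(-135) = -162*10*(-135) = -1620*(-135) = 218700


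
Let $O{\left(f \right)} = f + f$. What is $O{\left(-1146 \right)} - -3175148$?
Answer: $3172856$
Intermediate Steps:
$O{\left(f \right)} = 2 f$
$O{\left(-1146 \right)} - -3175148 = 2 \left(-1146\right) - -3175148 = -2292 + 3175148 = 3172856$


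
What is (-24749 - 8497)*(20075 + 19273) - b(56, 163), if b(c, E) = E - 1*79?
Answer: -1308163692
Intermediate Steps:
b(c, E) = -79 + E (b(c, E) = E - 79 = -79 + E)
(-24749 - 8497)*(20075 + 19273) - b(56, 163) = (-24749 - 8497)*(20075 + 19273) - (-79 + 163) = -33246*39348 - 1*84 = -1308163608 - 84 = -1308163692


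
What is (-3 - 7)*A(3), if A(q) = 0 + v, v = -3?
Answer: 30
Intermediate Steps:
A(q) = -3 (A(q) = 0 - 3 = -3)
(-3 - 7)*A(3) = (-3 - 7)*(-3) = -10*(-3) = 30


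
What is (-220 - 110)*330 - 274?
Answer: -109174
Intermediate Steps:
(-220 - 110)*330 - 274 = -330*330 - 274 = -108900 - 274 = -109174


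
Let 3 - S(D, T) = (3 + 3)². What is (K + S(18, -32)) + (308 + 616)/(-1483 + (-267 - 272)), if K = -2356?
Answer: -805247/337 ≈ -2389.5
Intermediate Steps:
S(D, T) = -33 (S(D, T) = 3 - (3 + 3)² = 3 - 1*6² = 3 - 1*36 = 3 - 36 = -33)
(K + S(18, -32)) + (308 + 616)/(-1483 + (-267 - 272)) = (-2356 - 33) + (308 + 616)/(-1483 + (-267 - 272)) = -2389 + 924/(-1483 - 539) = -2389 + 924/(-2022) = -2389 + 924*(-1/2022) = -2389 - 154/337 = -805247/337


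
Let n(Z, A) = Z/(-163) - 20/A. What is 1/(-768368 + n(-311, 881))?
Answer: -143603/110339679173 ≈ -1.3015e-6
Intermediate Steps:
n(Z, A) = -20/A - Z/163 (n(Z, A) = Z*(-1/163) - 20/A = -Z/163 - 20/A = -20/A - Z/163)
1/(-768368 + n(-311, 881)) = 1/(-768368 + (-20/881 - 1/163*(-311))) = 1/(-768368 + (-20*1/881 + 311/163)) = 1/(-768368 + (-20/881 + 311/163)) = 1/(-768368 + 270731/143603) = 1/(-110339679173/143603) = -143603/110339679173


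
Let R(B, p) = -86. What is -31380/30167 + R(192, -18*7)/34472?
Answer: -542162861/519958412 ≈ -1.0427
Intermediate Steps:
-31380/30167 + R(192, -18*7)/34472 = -31380/30167 - 86/34472 = -31380*1/30167 - 86*1/34472 = -31380/30167 - 43/17236 = -542162861/519958412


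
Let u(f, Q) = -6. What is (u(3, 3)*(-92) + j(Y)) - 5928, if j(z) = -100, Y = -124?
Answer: -5476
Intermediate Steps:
(u(3, 3)*(-92) + j(Y)) - 5928 = (-6*(-92) - 100) - 5928 = (552 - 100) - 5928 = 452 - 5928 = -5476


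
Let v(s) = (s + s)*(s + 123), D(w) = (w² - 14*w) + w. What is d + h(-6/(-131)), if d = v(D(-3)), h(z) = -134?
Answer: 16282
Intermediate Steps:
D(w) = w² - 13*w
v(s) = 2*s*(123 + s) (v(s) = (2*s)*(123 + s) = 2*s*(123 + s))
d = 16416 (d = 2*(-3*(-13 - 3))*(123 - 3*(-13 - 3)) = 2*(-3*(-16))*(123 - 3*(-16)) = 2*48*(123 + 48) = 2*48*171 = 16416)
d + h(-6/(-131)) = 16416 - 134 = 16282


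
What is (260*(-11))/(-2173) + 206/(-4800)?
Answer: 6640181/5215200 ≈ 1.2732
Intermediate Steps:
(260*(-11))/(-2173) + 206/(-4800) = -2860*(-1/2173) + 206*(-1/4800) = 2860/2173 - 103/2400 = 6640181/5215200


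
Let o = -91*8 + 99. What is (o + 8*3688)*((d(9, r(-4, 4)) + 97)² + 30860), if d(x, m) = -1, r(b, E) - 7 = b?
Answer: 1157194500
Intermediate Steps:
r(b, E) = 7 + b
o = -629 (o = -728 + 99 = -629)
(o + 8*3688)*((d(9, r(-4, 4)) + 97)² + 30860) = (-629 + 8*3688)*((-1 + 97)² + 30860) = (-629 + 29504)*(96² + 30860) = 28875*(9216 + 30860) = 28875*40076 = 1157194500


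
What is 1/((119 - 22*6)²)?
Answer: 1/169 ≈ 0.0059172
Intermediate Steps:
1/((119 - 22*6)²) = 1/((119 - 132)²) = 1/((-13)²) = 1/169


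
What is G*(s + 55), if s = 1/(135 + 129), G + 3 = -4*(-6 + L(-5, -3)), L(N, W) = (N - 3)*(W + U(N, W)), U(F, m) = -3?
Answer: -827697/88 ≈ -9405.6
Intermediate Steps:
L(N, W) = (-3 + N)*(-3 + W) (L(N, W) = (N - 3)*(W - 3) = (-3 + N)*(-3 + W))
G = -171 (G = -3 - 4*(-6 + (9 - 3*(-5) - 3*(-3) - 5*(-3))) = -3 - 4*(-6 + (9 + 15 + 9 + 15)) = -3 - 4*(-6 + 48) = -3 - 4*42 = -3 - 168 = -171)
s = 1/264 ≈ 0.0037879
G*(s + 55) = -171*(1/264 + 55) = -171*14521/264 = -827697/88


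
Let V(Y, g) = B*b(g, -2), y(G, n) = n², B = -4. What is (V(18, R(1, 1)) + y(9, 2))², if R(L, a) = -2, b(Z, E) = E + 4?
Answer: 16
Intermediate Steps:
b(Z, E) = 4 + E
V(Y, g) = -8 (V(Y, g) = -4*(4 - 2) = -4*2 = -8)
(V(18, R(1, 1)) + y(9, 2))² = (-8 + 2²)² = (-8 + 4)² = (-4)² = 16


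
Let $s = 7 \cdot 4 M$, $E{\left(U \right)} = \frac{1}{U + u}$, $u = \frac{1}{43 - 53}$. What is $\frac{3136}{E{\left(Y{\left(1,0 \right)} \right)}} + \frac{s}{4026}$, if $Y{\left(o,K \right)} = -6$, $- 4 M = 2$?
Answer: $- \frac{192539459}{10065} \approx -19130.0$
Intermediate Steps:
$u = - \frac{1}{10}$ ($u = \frac{1}{-10} = - \frac{1}{10} \approx -0.1$)
$M = - \frac{1}{2}$ ($M = \left(- \frac{1}{4}\right) 2 = - \frac{1}{2} \approx -0.5$)
$E{\left(U \right)} = \frac{1}{- \frac{1}{10} + U}$ ($E{\left(U \right)} = \frac{1}{U - \frac{1}{10}} = \frac{1}{- \frac{1}{10} + U}$)
$s = -14$ ($s = 7 \cdot 4 \left(- \frac{1}{2}\right) = 28 \left(- \frac{1}{2}\right) = -14$)
$\frac{3136}{E{\left(Y{\left(1,0 \right)} \right)}} + \frac{s}{4026} = \frac{3136}{10 \frac{1}{-1 + 10 \left(-6\right)}} - \frac{14}{4026} = \frac{3136}{10 \frac{1}{-1 - 60}} - \frac{7}{2013} = \frac{3136}{10 \frac{1}{-61}} - \frac{7}{2013} = \frac{3136}{10 \left(- \frac{1}{61}\right)} - \frac{7}{2013} = \frac{3136}{- \frac{10}{61}} - \frac{7}{2013} = 3136 \left(- \frac{61}{10}\right) - \frac{7}{2013} = - \frac{95648}{5} - \frac{7}{2013} = - \frac{192539459}{10065}$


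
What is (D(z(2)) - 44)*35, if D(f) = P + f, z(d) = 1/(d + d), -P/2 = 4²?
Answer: -10605/4 ≈ -2651.3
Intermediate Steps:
P = -32 (P = -2*4² = -2*16 = -32)
z(d) = 1/(2*d)
D(f) = -32 + f
(D(z(2)) - 44)*35 = ((-32 + (½)/2) - 44)*35 = ((-32 + (½)*(½)) - 44)*35 = ((-32 + ¼) - 44)*35 = (-127/4 - 44)*35 = -303/4*35 = -10605/4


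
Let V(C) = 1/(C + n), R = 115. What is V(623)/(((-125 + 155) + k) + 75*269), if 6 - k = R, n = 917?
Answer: 1/30947840 ≈ 3.2312e-8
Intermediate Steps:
k = -109 (k = 6 - 1*115 = 6 - 115 = -109)
V(C) = 1/(917 + C) (V(C) = 1/(C + 917) = 1/(917 + C))
V(623)/(((-125 + 155) + k) + 75*269) = 1/((917 + 623)*(((-125 + 155) - 109) + 75*269)) = 1/(1540*((30 - 109) + 20175)) = 1/(1540*(-79 + 20175)) = (1/1540)/20096 = (1/1540)*(1/20096) = 1/30947840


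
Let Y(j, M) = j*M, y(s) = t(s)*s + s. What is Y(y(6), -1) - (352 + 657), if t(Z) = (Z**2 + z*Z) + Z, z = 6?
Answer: -1483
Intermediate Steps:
t(Z) = Z**2 + 7*Z (t(Z) = (Z**2 + 6*Z) + Z = Z**2 + 7*Z)
y(s) = s + s**2*(7 + s) (y(s) = (s*(7 + s))*s + s = s**2*(7 + s) + s = s + s**2*(7 + s))
Y(j, M) = M*j
Y(y(6), -1) - (352 + 657) = -6*(1 + 6*(7 + 6)) - (352 + 657) = -6*(1 + 6*13) - 1*1009 = -6*(1 + 78) - 1009 = -6*79 - 1009 = -1*474 - 1009 = -474 - 1009 = -1483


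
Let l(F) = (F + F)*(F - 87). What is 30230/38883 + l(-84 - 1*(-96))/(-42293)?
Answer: 1348506790/1644478719 ≈ 0.82002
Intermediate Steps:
l(F) = 2*F*(-87 + F) (l(F) = (2*F)*(-87 + F) = 2*F*(-87 + F))
30230/38883 + l(-84 - 1*(-96))/(-42293) = 30230/38883 + (2*(-84 - 1*(-96))*(-87 + (-84 - 1*(-96))))/(-42293) = 30230*(1/38883) + (2*(-84 + 96)*(-87 + (-84 + 96)))*(-1/42293) = 30230/38883 + (2*12*(-87 + 12))*(-1/42293) = 30230/38883 + (2*12*(-75))*(-1/42293) = 30230/38883 - 1800*(-1/42293) = 30230/38883 + 1800/42293 = 1348506790/1644478719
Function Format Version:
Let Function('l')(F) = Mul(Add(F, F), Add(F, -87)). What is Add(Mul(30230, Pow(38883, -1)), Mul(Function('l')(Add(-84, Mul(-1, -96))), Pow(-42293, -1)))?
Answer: Rational(1348506790, 1644478719) ≈ 0.82002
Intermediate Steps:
Function('l')(F) = Mul(2, F, Add(-87, F)) (Function('l')(F) = Mul(Mul(2, F), Add(-87, F)) = Mul(2, F, Add(-87, F)))
Add(Mul(30230, Pow(38883, -1)), Mul(Function('l')(Add(-84, Mul(-1, -96))), Pow(-42293, -1))) = Add(Mul(30230, Pow(38883, -1)), Mul(Mul(2, Add(-84, Mul(-1, -96)), Add(-87, Add(-84, Mul(-1, -96)))), Pow(-42293, -1))) = Add(Mul(30230, Rational(1, 38883)), Mul(Mul(2, Add(-84, 96), Add(-87, Add(-84, 96))), Rational(-1, 42293))) = Add(Rational(30230, 38883), Mul(Mul(2, 12, Add(-87, 12)), Rational(-1, 42293))) = Add(Rational(30230, 38883), Mul(Mul(2, 12, -75), Rational(-1, 42293))) = Add(Rational(30230, 38883), Mul(-1800, Rational(-1, 42293))) = Add(Rational(30230, 38883), Rational(1800, 42293)) = Rational(1348506790, 1644478719)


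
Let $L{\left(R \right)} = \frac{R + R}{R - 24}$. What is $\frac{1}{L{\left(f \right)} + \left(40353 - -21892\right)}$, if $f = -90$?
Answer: $\frac{19}{1182685} \approx 1.6065 \cdot 10^{-5}$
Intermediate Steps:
$L{\left(R \right)} = \frac{2 R}{-24 + R}$
$\frac{1}{L{\left(f \right)} + \left(40353 - -21892\right)} = \frac{1}{2 \left(-90\right) \frac{1}{-24 - 90} + \left(40353 - -21892\right)} = \frac{1}{2 \left(-90\right) \frac{1}{-114} + \left(40353 + 21892\right)} = \frac{1}{2 \left(-90\right) \left(- \frac{1}{114}\right) + 62245} = \frac{1}{\frac{30}{19} + 62245} = \frac{1}{\frac{1182685}{19}} = \frac{19}{1182685}$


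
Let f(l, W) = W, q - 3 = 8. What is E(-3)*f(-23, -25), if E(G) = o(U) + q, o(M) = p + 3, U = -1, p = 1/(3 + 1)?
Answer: -1425/4 ≈ -356.25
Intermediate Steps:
q = 11 (q = 3 + 8 = 11)
p = ¼ (p = 1/4 = ¼ ≈ 0.25000)
o(M) = 13/4 (o(M) = ¼ + 3 = 13/4)
E(G) = 57/4 (E(G) = 13/4 + 11 = 57/4)
E(-3)*f(-23, -25) = (57/4)*(-25) = -1425/4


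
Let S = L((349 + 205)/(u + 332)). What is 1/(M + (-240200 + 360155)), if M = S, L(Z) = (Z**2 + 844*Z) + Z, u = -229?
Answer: 10609/1321126901 ≈ 8.0303e-6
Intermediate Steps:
L(Z) = Z**2 + 845*Z
S = 48524306/10609 (S = ((349 + 205)/(-229 + 332))*(845 + (349 + 205)/(-229 + 332)) = (554/103)*(845 + 554/103) = (554*(1/103))*(845 + 554*(1/103)) = 554*(845 + 554/103)/103 = (554/103)*(87589/103) = 48524306/10609 ≈ 4573.9)
M = 48524306/10609 ≈ 4573.9
1/(M + (-240200 + 360155)) = 1/(48524306/10609 + (-240200 + 360155)) = 1/(48524306/10609 + 119955) = 1/(1321126901/10609) = 10609/1321126901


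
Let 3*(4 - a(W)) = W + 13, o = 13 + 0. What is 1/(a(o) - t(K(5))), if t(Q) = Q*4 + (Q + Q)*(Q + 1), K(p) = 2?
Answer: -3/74 ≈ -0.040541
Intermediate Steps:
o = 13
t(Q) = 4*Q + 2*Q*(1 + Q) (t(Q) = 4*Q + (2*Q)*(1 + Q) = 4*Q + 2*Q*(1 + Q))
a(W) = -⅓ - W/3 (a(W) = 4 - (W + 13)/3 = 4 - (13 + W)/3 = 4 + (-13/3 - W/3) = -⅓ - W/3)
1/(a(o) - t(K(5))) = 1/((-⅓ - ⅓*13) - 2*2*(3 + 2)) = 1/((-⅓ - 13/3) - 2*2*5) = 1/(-14/3 - 1*20) = 1/(-14/3 - 20) = 1/(-74/3) = -3/74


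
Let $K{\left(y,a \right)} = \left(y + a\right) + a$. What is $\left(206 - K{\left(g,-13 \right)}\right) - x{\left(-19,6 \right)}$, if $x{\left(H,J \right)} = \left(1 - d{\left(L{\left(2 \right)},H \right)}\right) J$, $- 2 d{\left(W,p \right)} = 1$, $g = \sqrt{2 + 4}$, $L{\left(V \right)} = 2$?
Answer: $223 - \sqrt{6} \approx 220.55$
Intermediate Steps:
$g = \sqrt{6} \approx 2.4495$
$K{\left(y,a \right)} = y + 2 a$ ($K{\left(y,a \right)} = \left(a + y\right) + a = y + 2 a$)
$d{\left(W,p \right)} = - \frac{1}{2}$ ($d{\left(W,p \right)} = \left(- \frac{1}{2}\right) 1 = - \frac{1}{2}$)
$x{\left(H,J \right)} = \frac{3 J}{2}$ ($x{\left(H,J \right)} = \left(1 - - \frac{1}{2}\right) J = \left(1 + \frac{1}{2}\right) J = \frac{3 J}{2}$)
$\left(206 - K{\left(g,-13 \right)}\right) - x{\left(-19,6 \right)} = \left(206 - \left(\sqrt{6} + 2 \left(-13\right)\right)\right) - \frac{3}{2} \cdot 6 = \left(206 - \left(\sqrt{6} - 26\right)\right) - 9 = \left(206 - \left(-26 + \sqrt{6}\right)\right) - 9 = \left(206 + \left(26 - \sqrt{6}\right)\right) - 9 = \left(232 - \sqrt{6}\right) - 9 = 223 - \sqrt{6}$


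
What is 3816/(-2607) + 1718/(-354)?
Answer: -971615/153813 ≈ -6.3169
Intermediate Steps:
3816/(-2607) + 1718/(-354) = 3816*(-1/2607) + 1718*(-1/354) = -1272/869 - 859/177 = -971615/153813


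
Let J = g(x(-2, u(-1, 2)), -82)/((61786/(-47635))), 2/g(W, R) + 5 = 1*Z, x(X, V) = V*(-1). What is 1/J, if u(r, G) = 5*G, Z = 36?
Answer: -957683/47635 ≈ -20.105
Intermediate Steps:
x(X, V) = -V
g(W, R) = 2/31 (g(W, R) = 2/(-5 + 1*36) = 2/(-5 + 36) = 2/31)
J = -47635/957683 (J = 2/(31*((61786/(-47635)))) = 2/(31*((61786*(-1/47635)))) = 2/(31*(-61786/47635)) = (2/31)*(-47635/61786) = -47635/957683 ≈ -0.049740)
1/J = 1/(-47635/957683) = -957683/47635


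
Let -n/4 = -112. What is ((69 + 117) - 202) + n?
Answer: 432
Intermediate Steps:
n = 448 (n = -4*(-112) = 448)
((69 + 117) - 202) + n = ((69 + 117) - 202) + 448 = (186 - 202) + 448 = -16 + 448 = 432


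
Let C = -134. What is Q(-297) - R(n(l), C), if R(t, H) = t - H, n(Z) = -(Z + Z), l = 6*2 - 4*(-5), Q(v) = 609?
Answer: 539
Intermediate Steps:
l = 32 (l = 12 + 20 = 32)
n(Z) = -2*Z
Q(-297) - R(n(l), C) = 609 - (-2*32 - 1*(-134)) = 609 - (-64 + 134) = 609 - 1*70 = 609 - 70 = 539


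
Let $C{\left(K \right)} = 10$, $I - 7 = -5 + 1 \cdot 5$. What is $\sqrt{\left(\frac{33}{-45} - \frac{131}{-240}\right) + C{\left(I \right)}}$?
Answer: $\frac{\sqrt{157}}{4} \approx 3.1325$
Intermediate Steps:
$I = 7$ ($I = 7 + \left(-5 + 1 \cdot 5\right) = 7 + \left(-5 + 5\right) = 7 + 0 = 7$)
$\sqrt{\left(\frac{33}{-45} - \frac{131}{-240}\right) + C{\left(I \right)}} = \sqrt{\left(\frac{33}{-45} - \frac{131}{-240}\right) + 10} = \sqrt{\left(33 \left(- \frac{1}{45}\right) - - \frac{131}{240}\right) + 10} = \sqrt{\left(- \frac{11}{15} + \frac{131}{240}\right) + 10} = \sqrt{- \frac{3}{16} + 10} = \sqrt{\frac{157}{16}} = \frac{\sqrt{157}}{4}$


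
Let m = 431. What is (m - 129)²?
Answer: 91204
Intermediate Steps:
(m - 129)² = (431 - 129)² = 302² = 91204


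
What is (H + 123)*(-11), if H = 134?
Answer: -2827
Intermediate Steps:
(H + 123)*(-11) = (134 + 123)*(-11) = 257*(-11) = -2827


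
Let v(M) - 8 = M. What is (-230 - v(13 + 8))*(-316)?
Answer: 81844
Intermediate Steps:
v(M) = 8 + M
(-230 - v(13 + 8))*(-316) = (-230 - (8 + (13 + 8)))*(-316) = (-230 - (8 + 21))*(-316) = (-230 - 1*29)*(-316) = (-230 - 29)*(-316) = -259*(-316) = 81844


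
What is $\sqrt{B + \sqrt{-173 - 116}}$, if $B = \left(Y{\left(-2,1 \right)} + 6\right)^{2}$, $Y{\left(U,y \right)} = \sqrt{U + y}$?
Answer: $\sqrt{35 + 29 i} \approx 6.3424 + 2.2862 i$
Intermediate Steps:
$B = \left(6 + i\right)^{2}$ ($B = \left(\sqrt{-2 + 1} + 6\right)^{2} = \left(\sqrt{-1} + 6\right)^{2} = \left(i + 6\right)^{2} = \left(6 + i\right)^{2} \approx 35.0 + 12.0 i$)
$\sqrt{B + \sqrt{-173 - 116}} = \sqrt{\left(6 + i\right)^{2} + \sqrt{-173 - 116}} = \sqrt{\left(6 + i\right)^{2} + \sqrt{-289}} = \sqrt{\left(6 + i\right)^{2} + 17 i}$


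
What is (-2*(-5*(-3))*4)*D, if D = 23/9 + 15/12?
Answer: -1370/3 ≈ -456.67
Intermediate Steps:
D = 137/36 (D = 23*(⅑) + 15*(1/12) = 23/9 + 5/4 = 137/36 ≈ 3.8056)
(-2*(-5*(-3))*4)*D = -2*(-5*(-3))*4*(137/36) = -30*4*(137/36) = -2*60*(137/36) = -120*137/36 = -1370/3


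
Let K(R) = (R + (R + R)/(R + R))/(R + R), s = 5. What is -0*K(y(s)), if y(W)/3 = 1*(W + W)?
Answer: 0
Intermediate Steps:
y(W) = 6*W (y(W) = 3*(1*(W + W)) = 3*(1*(2*W)) = 3*(2*W) = 6*W)
K(R) = (1 + R)/(2*R) (K(R) = (R + (2*R)/((2*R)))/((2*R)) = (R + (2*R)*(1/(2*R)))*(1/(2*R)) = (R + 1)*(1/(2*R)) = (1 + R)*(1/(2*R)) = (1 + R)/(2*R))
-0*K(y(s)) = -0*(1 + 6*5)/(2*((6*5))) = -0*(1/2)*(1 + 30)/30 = -0*(1/2)*(1/30)*31 = -0*31/60 = -1*0 = 0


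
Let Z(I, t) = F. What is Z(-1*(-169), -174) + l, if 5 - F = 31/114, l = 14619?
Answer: 1667105/114 ≈ 14624.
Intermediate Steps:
F = 539/114 (F = 5 - 31/114 = 539/114 ≈ 4.7281)
Z(I, t) = 539/114
Z(-1*(-169), -174) + l = 539/114 + 14619 = 1667105/114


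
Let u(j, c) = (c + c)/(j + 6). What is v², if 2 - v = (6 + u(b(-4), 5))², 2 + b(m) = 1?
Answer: 3844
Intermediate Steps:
b(m) = -1 (b(m) = -2 + 1 = -1)
u(j, c) = 2*c/(6 + j) (u(j, c) = (2*c)/(6 + j) = 2*c/(6 + j))
v = -62 (v = 2 - (6 + 2*5/(6 - 1))² = 2 - (6 + 2*5/5)² = 2 - (6 + 2*5*(⅕))² = 2 - (6 + 2)² = 2 - 1*8² = 2 - 1*64 = 2 - 64 = -62)
v² = (-62)² = 3844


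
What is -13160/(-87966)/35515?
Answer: 1316/312411249 ≈ 4.2124e-6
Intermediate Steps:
-13160/(-87966)/35515 = -13160*(-1/87966)*(1/35515) = (6580/43983)*(1/35515) = 1316/312411249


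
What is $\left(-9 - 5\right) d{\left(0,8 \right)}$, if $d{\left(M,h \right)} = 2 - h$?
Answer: $84$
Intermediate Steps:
$\left(-9 - 5\right) d{\left(0,8 \right)} = \left(-9 - 5\right) \left(2 - 8\right) = - 14 \left(2 - 8\right) = \left(-14\right) \left(-6\right) = 84$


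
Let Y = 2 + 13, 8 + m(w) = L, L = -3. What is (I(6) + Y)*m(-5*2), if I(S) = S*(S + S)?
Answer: -957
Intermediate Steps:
I(S) = 2*S² (I(S) = S*(2*S) = 2*S²)
m(w) = -11 (m(w) = -8 - 3 = -11)
Y = 15
(I(6) + Y)*m(-5*2) = (2*6² + 15)*(-11) = (2*36 + 15)*(-11) = (72 + 15)*(-11) = 87*(-11) = -957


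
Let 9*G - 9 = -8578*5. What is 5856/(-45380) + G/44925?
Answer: -215683349/917413425 ≈ -0.23510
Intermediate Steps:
G = -42881/9 (G = 1 + (-8578*5)/9 = 1 + (1/9)*(-42890) = 1 - 42890/9 = -42881/9 ≈ -4764.6)
5856/(-45380) + G/44925 = 5856/(-45380) - 42881/9/44925 = 5856*(-1/45380) - 42881/9*1/44925 = -1464/11345 - 42881/404325 = -215683349/917413425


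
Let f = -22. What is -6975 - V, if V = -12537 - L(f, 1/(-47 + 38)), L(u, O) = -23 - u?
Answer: 5561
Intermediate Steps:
V = -12536 (V = -12537 - (-23 - 1*(-22)) = -12537 - (-23 + 22) = -12537 - 1*(-1) = -12537 + 1 = -12536)
-6975 - V = -6975 - 1*(-12536) = -6975 + 12536 = 5561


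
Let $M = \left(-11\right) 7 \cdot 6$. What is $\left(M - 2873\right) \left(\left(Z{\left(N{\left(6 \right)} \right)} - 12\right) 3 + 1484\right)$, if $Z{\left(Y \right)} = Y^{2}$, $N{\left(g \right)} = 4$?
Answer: $-4989160$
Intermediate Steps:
$M = -462$ ($M = \left(-77\right) 6 = -462$)
$\left(M - 2873\right) \left(\left(Z{\left(N{\left(6 \right)} \right)} - 12\right) 3 + 1484\right) = \left(-462 - 2873\right) \left(\left(4^{2} - 12\right) 3 + 1484\right) = - 3335 \left(\left(16 - 12\right) 3 + 1484\right) = - 3335 \left(4 \cdot 3 + 1484\right) = - 3335 \left(12 + 1484\right) = \left(-3335\right) 1496 = -4989160$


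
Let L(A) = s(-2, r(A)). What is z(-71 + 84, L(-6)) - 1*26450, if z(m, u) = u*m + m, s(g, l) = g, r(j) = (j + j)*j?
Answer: -26463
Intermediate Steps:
r(j) = 2*j**2 (r(j) = (2*j)*j = 2*j**2)
L(A) = -2
z(m, u) = m + m*u (z(m, u) = m*u + m = m + m*u)
z(-71 + 84, L(-6)) - 1*26450 = (-71 + 84)*(1 - 2) - 1*26450 = 13*(-1) - 26450 = -13 - 26450 = -26463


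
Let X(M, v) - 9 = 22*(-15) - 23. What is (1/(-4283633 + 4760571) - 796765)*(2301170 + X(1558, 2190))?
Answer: -39742324954922727/21679 ≈ -1.8332e+12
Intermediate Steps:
X(M, v) = -344 (X(M, v) = 9 + (22*(-15) - 23) = 9 + (-330 - 23) = 9 - 353 = -344)
(1/(-4283633 + 4760571) - 796765)*(2301170 + X(1558, 2190)) = (1/(-4283633 + 4760571) - 796765)*(2301170 - 344) = (1/476938 - 796765)*2300826 = -380007505569/476938*2300826 = -39742324954922727/21679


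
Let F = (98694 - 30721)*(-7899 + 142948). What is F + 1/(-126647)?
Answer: 1162579651935018/126647 ≈ 9.1797e+9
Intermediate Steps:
F = 9179685677 (F = 67973*135049 = 9179685677)
F + 1/(-126647) = 9179685677 + 1/(-126647) = 9179685677 - 1/126647 = 1162579651935018/126647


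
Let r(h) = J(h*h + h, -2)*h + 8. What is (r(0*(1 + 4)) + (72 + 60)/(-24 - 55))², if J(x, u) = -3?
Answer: 250000/6241 ≈ 40.058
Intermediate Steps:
r(h) = 8 - 3*h (r(h) = -3*h + 8 = 8 - 3*h)
(r(0*(1 + 4)) + (72 + 60)/(-24 - 55))² = ((8 - 0*(1 + 4)) + (72 + 60)/(-24 - 55))² = ((8 - 0*5) + 132/(-79))² = ((8 - 3*0) + 132*(-1/79))² = ((8 + 0) - 132/79)² = (8 - 132/79)² = (500/79)² = 250000/6241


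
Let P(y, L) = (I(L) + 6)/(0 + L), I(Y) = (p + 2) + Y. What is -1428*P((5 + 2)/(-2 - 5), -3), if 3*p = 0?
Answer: 2380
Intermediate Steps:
p = 0 (p = (⅓)*0 = 0)
I(Y) = 2 + Y (I(Y) = (0 + 2) + Y = 2 + Y)
P(y, L) = (8 + L)/L (P(y, L) = ((2 + L) + 6)/(0 + L) = (8 + L)/L)
-1428*P((5 + 2)/(-2 - 5), -3) = -1428*(8 - 3)/(-3) = -(-476)*5 = -1428*(-5/3) = 2380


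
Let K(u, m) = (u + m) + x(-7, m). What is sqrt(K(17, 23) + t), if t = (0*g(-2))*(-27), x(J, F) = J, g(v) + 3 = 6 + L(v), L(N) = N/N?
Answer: sqrt(33) ≈ 5.7446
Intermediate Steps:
L(N) = 1
g(v) = 4 (g(v) = -3 + (6 + 1) = -3 + 7 = 4)
K(u, m) = -7 + m + u (K(u, m) = (u + m) - 7 = (m + u) - 7 = -7 + m + u)
t = 0 (t = (0*4)*(-27) = 0*(-27) = 0)
sqrt(K(17, 23) + t) = sqrt((-7 + 23 + 17) + 0) = sqrt(33 + 0) = sqrt(33)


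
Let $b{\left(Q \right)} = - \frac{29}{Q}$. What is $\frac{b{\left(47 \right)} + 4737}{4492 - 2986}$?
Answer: $\frac{111305}{35391} \approx 3.145$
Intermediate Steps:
$\frac{b{\left(47 \right)} + 4737}{4492 - 2986} = \frac{- \frac{29}{47} + 4737}{4492 - 2986} = \frac{\left(-29\right) \frac{1}{47} + 4737}{1506} = \left(- \frac{29}{47} + 4737\right) \frac{1}{1506} = \frac{222610}{47} \cdot \frac{1}{1506} = \frac{111305}{35391}$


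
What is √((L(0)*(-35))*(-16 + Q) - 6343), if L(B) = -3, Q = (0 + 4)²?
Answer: I*√6343 ≈ 79.643*I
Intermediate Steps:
Q = 16 (Q = 4² = 16)
√((L(0)*(-35))*(-16 + Q) - 6343) = √((-3*(-35))*(-16 + 16) - 6343) = √(105*0 - 6343) = √(0 - 6343) = √(-6343) = I*√6343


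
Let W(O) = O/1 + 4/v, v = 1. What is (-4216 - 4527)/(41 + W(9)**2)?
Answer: -1249/30 ≈ -41.633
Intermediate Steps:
W(O) = 4 + O (W(O) = O/1 + 4/1 = O*1 + 4*1 = O + 4 = 4 + O)
(-4216 - 4527)/(41 + W(9)**2) = (-4216 - 4527)/(41 + (4 + 9)**2) = -8743/(41 + 13**2) = -8743/(41 + 169) = -8743/210 = -8743*1/210 = -1249/30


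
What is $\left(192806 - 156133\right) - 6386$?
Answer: $30287$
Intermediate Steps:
$\left(192806 - 156133\right) - 6386 = 36673 - 6386 = 30287$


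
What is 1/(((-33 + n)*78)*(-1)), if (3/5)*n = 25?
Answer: -1/676 ≈ -0.0014793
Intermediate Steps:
n = 125/3 (n = (5/3)*25 = 125/3 ≈ 41.667)
1/(((-33 + n)*78)*(-1)) = 1/(((-33 + 125/3)*78)*(-1)) = 1/(((26/3)*78)*(-1)) = 1/(676*(-1)) = 1/(-676) = -1/676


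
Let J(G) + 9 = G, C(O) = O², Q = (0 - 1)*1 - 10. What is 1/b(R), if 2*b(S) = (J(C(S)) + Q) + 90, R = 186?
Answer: 1/17333 ≈ 5.7693e-5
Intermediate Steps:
Q = -11 (Q = -1*1 - 10 = -1 - 10 = -11)
J(G) = -9 + G
b(S) = 35 + S²/2 (b(S) = (((-9 + S²) - 11) + 90)/2 = ((-20 + S²) + 90)/2 = (70 + S²)/2 = 35 + S²/2)
1/b(R) = 1/(35 + (½)*186²) = 1/(35 + (½)*34596) = 1/(35 + 17298) = 1/17333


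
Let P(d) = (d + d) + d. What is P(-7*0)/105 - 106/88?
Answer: -53/44 ≈ -1.2045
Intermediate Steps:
P(d) = 3*d (P(d) = 2*d + d = 3*d)
P(-7*0)/105 - 106/88 = (3*(-7*0))/105 - 106/88 = (3*0)*(1/105) - 106*1/88 = 0*(1/105) - 53/44 = 0 - 53/44 = -53/44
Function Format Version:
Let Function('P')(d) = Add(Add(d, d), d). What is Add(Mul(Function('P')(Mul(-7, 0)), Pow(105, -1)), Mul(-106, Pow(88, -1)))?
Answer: Rational(-53, 44) ≈ -1.2045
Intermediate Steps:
Function('P')(d) = Mul(3, d) (Function('P')(d) = Add(Mul(2, d), d) = Mul(3, d))
Add(Mul(Function('P')(Mul(-7, 0)), Pow(105, -1)), Mul(-106, Pow(88, -1))) = Add(Mul(Mul(3, Mul(-7, 0)), Pow(105, -1)), Mul(-106, Pow(88, -1))) = Add(Mul(Mul(3, 0), Rational(1, 105)), Mul(-106, Rational(1, 88))) = Add(Mul(0, Rational(1, 105)), Rational(-53, 44)) = Add(0, Rational(-53, 44)) = Rational(-53, 44)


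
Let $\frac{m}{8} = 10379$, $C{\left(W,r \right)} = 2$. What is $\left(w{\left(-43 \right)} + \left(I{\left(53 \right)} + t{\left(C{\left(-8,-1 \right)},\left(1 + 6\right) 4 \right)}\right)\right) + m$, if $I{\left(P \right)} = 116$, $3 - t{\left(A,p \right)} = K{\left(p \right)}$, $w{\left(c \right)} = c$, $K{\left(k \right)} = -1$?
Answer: $83109$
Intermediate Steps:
$t{\left(A,p \right)} = 4$ ($t{\left(A,p \right)} = 3 - -1 = 3 + 1 = 4$)
$m = 83032$ ($m = 8 \cdot 10379 = 83032$)
$\left(w{\left(-43 \right)} + \left(I{\left(53 \right)} + t{\left(C{\left(-8,-1 \right)},\left(1 + 6\right) 4 \right)}\right)\right) + m = \left(-43 + \left(116 + 4\right)\right) + 83032 = \left(-43 + 120\right) + 83032 = 77 + 83032 = 83109$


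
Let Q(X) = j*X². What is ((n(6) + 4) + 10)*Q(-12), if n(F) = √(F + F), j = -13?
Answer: -26208 - 3744*√3 ≈ -32693.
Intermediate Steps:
n(F) = √2*√F (n(F) = √(2*F) = √2*√F)
Q(X) = -13*X²
((n(6) + 4) + 10)*Q(-12) = ((√2*√6 + 4) + 10)*(-13*(-12)²) = ((2*√3 + 4) + 10)*(-13*144) = ((4 + 2*√3) + 10)*(-1872) = (14 + 2*√3)*(-1872) = -26208 - 3744*√3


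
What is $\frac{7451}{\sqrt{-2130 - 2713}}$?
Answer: $- \frac{7451 i \sqrt{4843}}{4843} \approx - 107.07 i$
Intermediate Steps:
$\frac{7451}{\sqrt{-2130 - 2713}} = \frac{7451}{\sqrt{-4843}} = \frac{7451}{i \sqrt{4843}} = 7451 \left(- \frac{i \sqrt{4843}}{4843}\right) = - \frac{7451 i \sqrt{4843}}{4843}$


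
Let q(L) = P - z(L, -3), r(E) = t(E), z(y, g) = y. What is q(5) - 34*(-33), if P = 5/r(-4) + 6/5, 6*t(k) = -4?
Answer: 11107/10 ≈ 1110.7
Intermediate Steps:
t(k) = -2/3 (t(k) = (1/6)*(-4) = -2/3)
r(E) = -2/3
P = -63/10 (P = 5/(-2/3) + 6/5 = 5*(-3/2) + 6*(1/5) = -15/2 + 6/5 = -63/10 ≈ -6.3000)
q(L) = -63/10 - L
q(5) - 34*(-33) = (-63/10 - 1*5) - 34*(-33) = (-63/10 - 5) + 1122 = -113/10 + 1122 = 11107/10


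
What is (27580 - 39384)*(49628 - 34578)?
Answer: -177650200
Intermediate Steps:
(27580 - 39384)*(49628 - 34578) = -11804*15050 = -177650200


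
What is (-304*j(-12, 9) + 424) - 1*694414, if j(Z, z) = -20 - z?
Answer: -685174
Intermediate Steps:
(-304*j(-12, 9) + 424) - 1*694414 = (-304*(-20 - 1*9) + 424) - 1*694414 = (-304*(-20 - 9) + 424) - 694414 = (-304*(-29) + 424) - 694414 = (8816 + 424) - 694414 = 9240 - 694414 = -685174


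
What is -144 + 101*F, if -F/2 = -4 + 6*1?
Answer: -548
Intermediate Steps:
F = -4 (F = -2*(-4 + 6*1) = -2*(-4 + 6) = -2*2 = -4)
-144 + 101*F = -144 + 101*(-4) = -144 - 404 = -548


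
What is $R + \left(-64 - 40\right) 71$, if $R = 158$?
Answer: $-7226$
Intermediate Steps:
$R + \left(-64 - 40\right) 71 = 158 + \left(-64 - 40\right) 71 = 158 - 7384 = -7226$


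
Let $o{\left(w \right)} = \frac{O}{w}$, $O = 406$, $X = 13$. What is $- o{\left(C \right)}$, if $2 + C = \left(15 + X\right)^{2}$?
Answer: $- \frac{203}{391} \approx -0.51918$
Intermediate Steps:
$C = 782$ ($C = -2 + \left(15 + 13\right)^{2} = -2 + 28^{2} = -2 + 784 = 782$)
$o{\left(w \right)} = \frac{406}{w}$
$- o{\left(C \right)} = - \frac{406}{782} = \left(-1\right) \frac{203}{391} = - \frac{203}{391}$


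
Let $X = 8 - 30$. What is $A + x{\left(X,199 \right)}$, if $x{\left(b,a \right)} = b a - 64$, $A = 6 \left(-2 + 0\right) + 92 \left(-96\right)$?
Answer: $-13286$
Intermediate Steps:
$A = -8844$ ($A = 6 \left(-2\right) - 8832 = -12 - 8832 = -8844$)
$X = -22$ ($X = 8 - 30 = -22$)
$x{\left(b,a \right)} = -64 + a b$ ($x{\left(b,a \right)} = a b - 64 = -64 + a b$)
$A + x{\left(X,199 \right)} = -8844 + \left(-64 + 199 \left(-22\right)\right) = -8844 - 4442 = -13286$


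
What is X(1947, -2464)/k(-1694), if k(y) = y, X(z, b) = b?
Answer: 16/11 ≈ 1.4545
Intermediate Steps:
X(1947, -2464)/k(-1694) = -2464/(-1694) = -2464*(-1/1694) = 16/11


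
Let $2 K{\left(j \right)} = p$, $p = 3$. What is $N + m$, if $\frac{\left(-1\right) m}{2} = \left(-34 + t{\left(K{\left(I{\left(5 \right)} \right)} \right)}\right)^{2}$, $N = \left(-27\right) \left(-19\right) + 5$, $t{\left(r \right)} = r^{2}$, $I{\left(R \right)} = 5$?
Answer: $- \frac{11985}{8} \approx -1498.1$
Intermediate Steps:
$K{\left(j \right)} = \frac{3}{2}$ ($K{\left(j \right)} = \frac{1}{2} \cdot 3 = \frac{3}{2}$)
$N = 518$ ($N = 513 + 5 = 518$)
$m = - \frac{16129}{8}$ ($m = - 2 \left(-34 + \left(\frac{3}{2}\right)^{2}\right)^{2} = - 2 \left(-34 + \frac{9}{4}\right)^{2} = - 2 \left(- \frac{127}{4}\right)^{2} = \left(-2\right) \frac{16129}{16} = - \frac{16129}{8} \approx -2016.1$)
$N + m = 518 - \frac{16129}{8} = - \frac{11985}{8}$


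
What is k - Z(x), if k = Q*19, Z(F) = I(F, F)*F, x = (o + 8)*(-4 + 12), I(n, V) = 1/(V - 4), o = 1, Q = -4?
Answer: -1310/17 ≈ -77.059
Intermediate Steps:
I(n, V) = 1/(-4 + V)
x = 72 (x = (1 + 8)*(-4 + 12) = 9*8 = 72)
Z(F) = F/(-4 + F)
k = -76 (k = -4*19 = -76)
k - Z(x) = -76 - 72/(-4 + 72) = -76 - 72/68 = -76 - 1*18/17 = -76 - 18/17 = -1310/17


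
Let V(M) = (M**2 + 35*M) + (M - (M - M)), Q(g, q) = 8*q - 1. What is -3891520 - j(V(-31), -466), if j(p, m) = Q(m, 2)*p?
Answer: -3889195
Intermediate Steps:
Q(g, q) = -1 + 8*q
V(M) = M**2 + 36*M (V(M) = (M**2 + 35*M) + (M - 1*0) = (M**2 + 35*M) + (M + 0) = (M**2 + 35*M) + M = M**2 + 36*M)
j(p, m) = 15*p (j(p, m) = (-1 + 8*2)*p = (-1 + 16)*p = 15*p)
-3891520 - j(V(-31), -466) = -3891520 - 15*(-31*(36 - 31)) = -3891520 - 15*(-31*5) = -3891520 - 15*(-155) = -3891520 - 1*(-2325) = -3891520 + 2325 = -3889195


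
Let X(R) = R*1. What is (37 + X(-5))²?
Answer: 1024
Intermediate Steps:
X(R) = R
(37 + X(-5))² = (37 - 5)² = 32² = 1024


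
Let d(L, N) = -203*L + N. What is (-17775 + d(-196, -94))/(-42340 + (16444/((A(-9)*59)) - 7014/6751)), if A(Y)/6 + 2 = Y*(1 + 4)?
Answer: -53521975257/103391073376 ≈ -0.51766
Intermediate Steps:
A(Y) = -12 + 30*Y (A(Y) = -12 + 6*(Y*(1 + 4)) = -12 + 6*(Y*5) = -12 + 6*(5*Y) = -12 + 30*Y)
d(L, N) = N - 203*L
(-17775 + d(-196, -94))/(-42340 + (16444/((A(-9)*59)) - 7014/6751)) = (-17775 + (-94 - 203*(-196)))/(-42340 + (16444/(((-12 + 30*(-9))*59)) - 7014/6751)) = (-17775 + (-94 + 39788))/(-42340 + (16444/(((-12 - 270)*59)) - 7014*1/6751)) = (-17775 + 39694)/(-42340 + (16444/((-282*59)) - 7014/6751)) = 21919/(-42340 + (16444/(-16638) - 7014/6751)) = 21919/(-42340 + (16444*(-1/16638) - 7014/6751)) = 21919/(-42340 + (-8222/8319 - 7014/6751)) = 21919/(-42340 - 113856188/56161569) = 21919/(-2377994687648/56161569) = 21919*(-56161569/2377994687648) = -53521975257/103391073376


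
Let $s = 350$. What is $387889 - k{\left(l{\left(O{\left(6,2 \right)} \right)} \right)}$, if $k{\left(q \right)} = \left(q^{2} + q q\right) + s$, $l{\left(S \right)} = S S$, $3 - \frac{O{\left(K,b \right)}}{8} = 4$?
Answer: $379347$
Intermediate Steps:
$O{\left(K,b \right)} = -8$ ($O{\left(K,b \right)} = 24 - 32 = -8$)
$l{\left(S \right)} = S^{2}$
$k{\left(q \right)} = 350 + 2 q^{2}$ ($k{\left(q \right)} = \left(q^{2} + q q\right) + 350 = \left(q^{2} + q^{2}\right) + 350 = 2 q^{2} + 350 = 350 + 2 q^{2}$)
$387889 - k{\left(l{\left(O{\left(6,2 \right)} \right)} \right)} = 387889 - \left(350 + 2 \left(\left(-8\right)^{2}\right)^{2}\right) = 387889 - \left(350 + 2 \cdot 64^{2}\right) = 387889 - \left(350 + 2 \cdot 4096\right) = 387889 - \left(350 + 8192\right) = 387889 - 8542 = 379347$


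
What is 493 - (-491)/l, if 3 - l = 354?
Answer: 172552/351 ≈ 491.60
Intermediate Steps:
l = -351 (l = 3 - 1*354 = 3 - 354 = -351)
493 - (-491)/l = 493 - (-491)/(-351) = 493 - (-491)*(-1)/351 = 493 - 1*491/351 = 493 - 491/351 = 172552/351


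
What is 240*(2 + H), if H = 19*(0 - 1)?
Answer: -4080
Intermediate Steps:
H = -19 (H = 19*(-1) = -19)
240*(2 + H) = 240*(2 - 19) = 240*(-17) = -4080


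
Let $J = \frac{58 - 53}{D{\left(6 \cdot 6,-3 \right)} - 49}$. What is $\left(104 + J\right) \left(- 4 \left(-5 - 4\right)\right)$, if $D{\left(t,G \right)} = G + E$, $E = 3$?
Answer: $\frac{183276}{49} \approx 3740.3$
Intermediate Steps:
$D{\left(t,G \right)} = 3 + G$ ($D{\left(t,G \right)} = G + 3 = 3 + G$)
$J = - \frac{5}{49}$ ($J = \frac{58 - 53}{\left(3 - 3\right) - 49} = \frac{5}{0 - 49} = \frac{5}{-49} = 5 \left(- \frac{1}{49}\right) = - \frac{5}{49} \approx -0.10204$)
$\left(104 + J\right) \left(- 4 \left(-5 - 4\right)\right) = \left(104 - \frac{5}{49}\right) \left(- 4 \left(-5 - 4\right)\right) = \frac{5091 \left(\left(-4\right) \left(-9\right)\right)}{49} = \frac{5091}{49} \cdot 36 = \frac{183276}{49}$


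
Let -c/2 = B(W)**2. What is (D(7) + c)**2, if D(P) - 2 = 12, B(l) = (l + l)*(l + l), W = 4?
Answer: 66879684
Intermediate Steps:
B(l) = 4*l**2 (B(l) = (2*l)*(2*l) = 4*l**2)
D(P) = 14 (D(P) = 2 + 12 = 14)
c = -8192 (c = -2*(4*4**2)**2 = -2*(4*16)**2 = -2*64**2 = -2*4096 = -8192)
(D(7) + c)**2 = (14 - 8192)**2 = (-8178)**2 = 66879684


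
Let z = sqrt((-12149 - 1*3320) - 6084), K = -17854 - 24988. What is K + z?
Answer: -42842 + I*sqrt(21553) ≈ -42842.0 + 146.81*I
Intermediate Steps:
K = -42842
z = I*sqrt(21553) (z = sqrt((-12149 - 3320) - 6084) = sqrt(-15469 - 6084) = sqrt(-21553) = I*sqrt(21553) ≈ 146.81*I)
K + z = -42842 + I*sqrt(21553)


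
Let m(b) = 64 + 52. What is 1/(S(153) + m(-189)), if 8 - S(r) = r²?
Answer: -1/23285 ≈ -4.2946e-5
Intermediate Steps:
m(b) = 116
S(r) = 8 - r²
1/(S(153) + m(-189)) = 1/((8 - 1*153²) + 116) = 1/((8 - 1*23409) + 116) = 1/((8 - 23409) + 116) = 1/(-23401 + 116) = 1/(-23285) = -1/23285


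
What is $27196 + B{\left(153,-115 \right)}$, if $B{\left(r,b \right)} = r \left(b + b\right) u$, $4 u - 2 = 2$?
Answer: $-7994$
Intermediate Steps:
$u = 1$ ($u = \frac{1}{2} + \frac{1}{4} \cdot 2 = \frac{1}{2} + \frac{1}{2} = 1$)
$B{\left(r,b \right)} = 2 b r$ ($B{\left(r,b \right)} = r \left(b + b\right) 1 = r 2 b 1 = 2 b r 1 = 2 b r$)
$27196 + B{\left(153,-115 \right)} = 27196 + 2 \left(-115\right) 153 = 27196 - 35190 = -7994$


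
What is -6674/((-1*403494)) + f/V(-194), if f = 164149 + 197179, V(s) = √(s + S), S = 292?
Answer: 3337/201747 + 180664*√2/7 ≈ 36500.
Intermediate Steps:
V(s) = √(292 + s) (V(s) = √(s + 292) = √(292 + s))
f = 361328
-6674/((-1*403494)) + f/V(-194) = -6674/((-1*403494)) + 361328/(√(292 - 194)) = -6674/(-403494) + 361328/(√98) = -6674*(-1/403494) + 361328/((7*√2)) = 3337/201747 + 361328*(√2/14) = 3337/201747 + 180664*√2/7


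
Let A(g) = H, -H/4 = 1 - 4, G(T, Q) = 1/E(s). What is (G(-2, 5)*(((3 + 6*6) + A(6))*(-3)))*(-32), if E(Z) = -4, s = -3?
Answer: -1224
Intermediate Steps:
G(T, Q) = -¼ (G(T, Q) = 1/(-4) = -¼)
H = 12 (H = -4*(1 - 4) = -4*(-3) = 12)
A(g) = 12
(G(-2, 5)*(((3 + 6*6) + A(6))*(-3)))*(-32) = -((3 + 6*6) + 12)*(-3)/4*(-32) = -((3 + 36) + 12)*(-3)/4*(-32) = -(39 + 12)*(-3)/4*(-32) = -51*(-3)/4*(-32) = -¼*(-153)*(-32) = (153/4)*(-32) = -1224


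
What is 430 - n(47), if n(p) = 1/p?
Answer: 20209/47 ≈ 429.98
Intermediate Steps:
430 - n(47) = 430 - 1/47 = 20209/47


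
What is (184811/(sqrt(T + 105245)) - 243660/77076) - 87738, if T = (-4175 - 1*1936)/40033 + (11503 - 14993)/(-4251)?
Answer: -563561479/6423 + 184811*sqrt(15551297944847565537)/1279338401546 ≈ -87172.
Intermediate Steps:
T = 16248187/24311469 (T = (-4175 - 1936)*(1/40033) - 3490*(-1/4251) = -6111*1/40033 + 3490/4251 = -873/5719 + 3490/4251 = 16248187/24311469 ≈ 0.66833)
(184811/(sqrt(T + 105245)) - 243660/77076) - 87738 = (184811/(sqrt(16248187/24311469 + 105245)) - 243660/77076) - 87738 = (184811/(sqrt(2558676803092/24311469)) - 243660*1/77076) - 87738 = (184811/((2*sqrt(15551297944847565537)/24311469)) - 20305/6423) - 87738 = (184811*(sqrt(15551297944847565537)/1279338401546) - 20305/6423) - 87738 = (184811*sqrt(15551297944847565537)/1279338401546 - 20305/6423) - 87738 = (-20305/6423 + 184811*sqrt(15551297944847565537)/1279338401546) - 87738 = -563561479/6423 + 184811*sqrt(15551297944847565537)/1279338401546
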